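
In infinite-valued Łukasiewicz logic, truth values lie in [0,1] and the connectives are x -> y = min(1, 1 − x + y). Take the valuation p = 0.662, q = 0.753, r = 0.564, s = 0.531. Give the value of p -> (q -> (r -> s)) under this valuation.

1.000

r -> s = min(1, 1 − 0.564 + 0.531) = min(1, 0.967) = 0.967
q -> (r -> s) = min(1, 1 − 0.753 + 0.967) = min(1, 1.214) = 1.000
p -> (q -> (r -> s)) = min(1, 1 − 0.662 + 1.000) = min(1, 1.338) = 1.000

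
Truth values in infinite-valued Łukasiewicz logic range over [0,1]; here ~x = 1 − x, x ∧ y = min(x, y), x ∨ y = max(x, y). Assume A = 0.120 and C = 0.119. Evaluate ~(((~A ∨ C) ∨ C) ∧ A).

0.880

~A = 1 − 0.120 = 0.880
~A ∨ C = max(0.880, 0.119) = 0.880
(~A ∨ C) ∨ C = max(0.880, 0.119) = 0.880
((~A ∨ C) ∨ C) ∧ A = min(0.880, 0.120) = 0.120
~(((~A ∨ C) ∨ C) ∧ A) = 1 − 0.120 = 0.880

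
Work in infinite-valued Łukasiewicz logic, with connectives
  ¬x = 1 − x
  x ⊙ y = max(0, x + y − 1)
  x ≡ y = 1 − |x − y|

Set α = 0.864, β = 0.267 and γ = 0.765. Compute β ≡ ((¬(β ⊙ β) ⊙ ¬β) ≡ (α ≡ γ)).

0.435

β ⊙ β = max(0, 0.267 + 0.267 − 1) = max(0, -0.466) = 0.000
¬(β ⊙ β) = 1 − 0.000 = 1.000
¬β = 1 − 0.267 = 0.733
¬(β ⊙ β) ⊙ ¬β = max(0, 1.000 + 0.733 − 1) = max(0, 0.733) = 0.733
α ≡ γ = 1 − |0.864 − 0.765| = 1 − 0.099 = 0.901
(¬(β ⊙ β) ⊙ ¬β) ≡ (α ≡ γ) = 1 − |0.733 − 0.901| = 1 − 0.168 = 0.832
β ≡ ((¬(β ⊙ β) ⊙ ¬β) ≡ (α ≡ γ)) = 1 − |0.267 − 0.832| = 1 − 0.565 = 0.435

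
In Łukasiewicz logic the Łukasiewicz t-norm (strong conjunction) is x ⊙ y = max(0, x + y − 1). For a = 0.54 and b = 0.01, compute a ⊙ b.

0.00

a ⊙ b = max(0, 0.54 + 0.01 − 1) = max(0, -0.45) = 0.00
For comparison, the Gödel (minimum) t-norm min(x, y) would give 0.01.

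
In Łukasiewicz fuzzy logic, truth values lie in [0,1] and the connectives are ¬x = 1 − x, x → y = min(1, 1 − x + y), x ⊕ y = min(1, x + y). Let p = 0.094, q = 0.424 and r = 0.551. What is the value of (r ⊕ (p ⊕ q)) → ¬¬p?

p ⊕ q = min(1, 0.094 + 0.424) = min(1, 0.518) = 0.518
r ⊕ (p ⊕ q) = min(1, 0.551 + 0.518) = min(1, 1.069) = 1.000
¬p = 1 − 0.094 = 0.906
¬¬p = 1 − 0.906 = 0.094
(r ⊕ (p ⊕ q)) → ¬¬p = min(1, 1 − 1.000 + 0.094) = min(1, 0.094) = 0.094

0.094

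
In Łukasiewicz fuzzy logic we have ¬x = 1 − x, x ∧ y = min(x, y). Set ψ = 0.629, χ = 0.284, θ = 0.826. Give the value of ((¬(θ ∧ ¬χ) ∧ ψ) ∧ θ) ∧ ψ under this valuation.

¬χ = 1 − 0.284 = 0.716
θ ∧ ¬χ = min(0.826, 0.716) = 0.716
¬(θ ∧ ¬χ) = 1 − 0.716 = 0.284
¬(θ ∧ ¬χ) ∧ ψ = min(0.284, 0.629) = 0.284
(¬(θ ∧ ¬χ) ∧ ψ) ∧ θ = min(0.284, 0.826) = 0.284
((¬(θ ∧ ¬χ) ∧ ψ) ∧ θ) ∧ ψ = min(0.284, 0.629) = 0.284

0.284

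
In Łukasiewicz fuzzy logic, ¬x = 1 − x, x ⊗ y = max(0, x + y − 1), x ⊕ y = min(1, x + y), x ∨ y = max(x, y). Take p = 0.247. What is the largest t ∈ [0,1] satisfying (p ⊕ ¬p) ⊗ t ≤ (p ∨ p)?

¬p = 1 − 0.247 = 0.753
p ⊕ ¬p = min(1, 0.247 + 0.753) = min(1, 1.000) = 1.000
So the left factor is p ⊕ ¬p = 1.000.
p ∨ p = max(0.247, 0.247) = 0.247
So the right-hand bound is p ∨ p = 0.247.
The residuum of the Łukasiewicz t-norm gives the supremum: min(1, 1 − 1.000 + 0.247).
1 − 1.000 + 0.247 = 0.247, so t = min(1, 0.247) = 0.247.
Check: 1.000 ⊗ 0.247 = max(0, 0.247) = 0.247 ≤ 0.247.

0.247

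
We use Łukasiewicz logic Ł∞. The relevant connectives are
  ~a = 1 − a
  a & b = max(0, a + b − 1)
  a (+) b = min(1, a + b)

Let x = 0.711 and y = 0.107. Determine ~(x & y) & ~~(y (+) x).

x & y = max(0, 0.711 + 0.107 − 1) = max(0, -0.182) = 0.000
~(x & y) = 1 − 0.000 = 1.000
y (+) x = min(1, 0.107 + 0.711) = min(1, 0.818) = 0.818
~(y (+) x) = 1 − 0.818 = 0.182
~~(y (+) x) = 1 − 0.182 = 0.818
~(x & y) & ~~(y (+) x) = max(0, 1.000 + 0.818 − 1) = max(0, 0.818) = 0.818

0.818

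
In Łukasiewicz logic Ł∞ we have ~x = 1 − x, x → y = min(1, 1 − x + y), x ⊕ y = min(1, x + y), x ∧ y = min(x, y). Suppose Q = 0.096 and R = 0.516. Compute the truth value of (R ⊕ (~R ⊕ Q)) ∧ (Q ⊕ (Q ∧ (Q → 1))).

0.192

~R = 1 − 0.516 = 0.484
~R ⊕ Q = min(1, 0.484 + 0.096) = min(1, 0.580) = 0.580
R ⊕ (~R ⊕ Q) = min(1, 0.516 + 0.580) = min(1, 1.096) = 1.000
Q → 1 = min(1, 1 − 0.096 + 1.000) = min(1, 1.904) = 1.000
Q ∧ (Q → 1) = min(0.096, 1.000) = 0.096
Q ⊕ (Q ∧ (Q → 1)) = min(1, 0.096 + 0.096) = min(1, 0.192) = 0.192
(R ⊕ (~R ⊕ Q)) ∧ (Q ⊕ (Q ∧ (Q → 1))) = min(1.000, 0.192) = 0.192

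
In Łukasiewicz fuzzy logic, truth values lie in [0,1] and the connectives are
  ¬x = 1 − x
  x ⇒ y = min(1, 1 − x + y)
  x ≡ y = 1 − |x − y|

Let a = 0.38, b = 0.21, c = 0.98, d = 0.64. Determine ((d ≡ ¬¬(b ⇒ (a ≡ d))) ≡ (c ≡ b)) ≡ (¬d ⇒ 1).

0.59

a ≡ d = 1 − |0.38 − 0.64| = 1 − 0.26 = 0.74
b ⇒ (a ≡ d) = min(1, 1 − 0.21 + 0.74) = min(1, 1.53) = 1.00
¬(b ⇒ (a ≡ d)) = 1 − 1.00 = 0.00
¬¬(b ⇒ (a ≡ d)) = 1 − 0.00 = 1.00
d ≡ ¬¬(b ⇒ (a ≡ d)) = 1 − |0.64 − 1.00| = 1 − 0.36 = 0.64
c ≡ b = 1 − |0.98 − 0.21| = 1 − 0.77 = 0.23
(d ≡ ¬¬(b ⇒ (a ≡ d))) ≡ (c ≡ b) = 1 − |0.64 − 0.23| = 1 − 0.41 = 0.59
¬d = 1 − 0.64 = 0.36
¬d ⇒ 1 = min(1, 1 − 0.36 + 1.00) = min(1, 1.64) = 1.00
((d ≡ ¬¬(b ⇒ (a ≡ d))) ≡ (c ≡ b)) ≡ (¬d ⇒ 1) = 1 − |0.59 − 1.00| = 1 − 0.41 = 0.59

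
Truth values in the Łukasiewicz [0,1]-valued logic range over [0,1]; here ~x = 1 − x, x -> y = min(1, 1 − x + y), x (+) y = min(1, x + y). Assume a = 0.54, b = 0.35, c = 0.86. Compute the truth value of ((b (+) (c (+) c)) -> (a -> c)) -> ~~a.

0.54

c (+) c = min(1, 0.86 + 0.86) = min(1, 1.72) = 1.00
b (+) (c (+) c) = min(1, 0.35 + 1.00) = min(1, 1.35) = 1.00
a -> c = min(1, 1 − 0.54 + 0.86) = min(1, 1.32) = 1.00
(b (+) (c (+) c)) -> (a -> c) = min(1, 1 − 1.00 + 1.00) = min(1, 1.00) = 1.00
~a = 1 − 0.54 = 0.46
~~a = 1 − 0.46 = 0.54
((b (+) (c (+) c)) -> (a -> c)) -> ~~a = min(1, 1 − 1.00 + 0.54) = min(1, 0.54) = 0.54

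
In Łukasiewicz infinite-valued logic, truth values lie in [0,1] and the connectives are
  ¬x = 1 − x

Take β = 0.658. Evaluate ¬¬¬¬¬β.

¬β = 1 − 0.658 = 0.342
¬¬β = 1 − 0.342 = 0.658
¬¬¬β = 1 − 0.658 = 0.342
¬¬¬¬β = 1 − 0.342 = 0.658
¬¬¬¬¬β = 1 − 0.658 = 0.342

0.342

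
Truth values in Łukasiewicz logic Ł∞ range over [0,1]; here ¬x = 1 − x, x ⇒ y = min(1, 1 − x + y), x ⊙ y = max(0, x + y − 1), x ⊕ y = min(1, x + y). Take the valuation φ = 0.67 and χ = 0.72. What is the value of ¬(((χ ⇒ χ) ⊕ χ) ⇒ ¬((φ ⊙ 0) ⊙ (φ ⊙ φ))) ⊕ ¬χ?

χ ⇒ χ = min(1, 1 − 0.72 + 0.72) = min(1, 1.00) = 1.00
(χ ⇒ χ) ⊕ χ = min(1, 1.00 + 0.72) = min(1, 1.72) = 1.00
φ ⊙ 0 = max(0, 0.67 + 0.00 − 1) = max(0, -0.33) = 0.00
φ ⊙ φ = max(0, 0.67 + 0.67 − 1) = max(0, 0.34) = 0.34
(φ ⊙ 0) ⊙ (φ ⊙ φ) = max(0, 0.00 + 0.34 − 1) = max(0, -0.66) = 0.00
¬((φ ⊙ 0) ⊙ (φ ⊙ φ)) = 1 − 0.00 = 1.00
((χ ⇒ χ) ⊕ χ) ⇒ ¬((φ ⊙ 0) ⊙ (φ ⊙ φ)) = min(1, 1 − 1.00 + 1.00) = min(1, 1.00) = 1.00
¬(((χ ⇒ χ) ⊕ χ) ⇒ ¬((φ ⊙ 0) ⊙ (φ ⊙ φ))) = 1 − 1.00 = 0.00
¬χ = 1 − 0.72 = 0.28
¬(((χ ⇒ χ) ⊕ χ) ⇒ ¬((φ ⊙ 0) ⊙ (φ ⊙ φ))) ⊕ ¬χ = min(1, 0.00 + 0.28) = min(1, 0.28) = 0.28

0.28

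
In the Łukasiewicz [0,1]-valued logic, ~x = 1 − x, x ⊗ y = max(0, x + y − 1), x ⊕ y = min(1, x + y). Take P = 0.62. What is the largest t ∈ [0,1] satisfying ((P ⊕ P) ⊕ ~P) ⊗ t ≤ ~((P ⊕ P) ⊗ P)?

P ⊕ P = min(1, 0.62 + 0.62) = min(1, 1.24) = 1.00
~P = 1 − 0.62 = 0.38
(P ⊕ P) ⊕ ~P = min(1, 1.00 + 0.38) = min(1, 1.38) = 1.00
So the left factor is (P ⊕ P) ⊕ ~P = 1.00.
(P ⊕ P) ⊗ P = max(0, 1.00 + 0.62 − 1) = max(0, 0.62) = 0.62
~((P ⊕ P) ⊗ P) = 1 − 0.62 = 0.38
So the right-hand bound is ~((P ⊕ P) ⊗ P) = 0.38.
The residuum of the Łukasiewicz t-norm gives the supremum: min(1, 1 − 1.00 + 0.38).
1 − 1.00 + 0.38 = 0.38, so t = min(1, 0.38) = 0.38.
Check: 1.00 ⊗ 0.38 = max(0, 0.38) = 0.38 ≤ 0.38.

0.38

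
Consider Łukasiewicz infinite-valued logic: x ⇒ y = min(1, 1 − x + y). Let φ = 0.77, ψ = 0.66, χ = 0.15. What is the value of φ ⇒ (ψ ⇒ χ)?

ψ ⇒ χ = min(1, 1 − 0.66 + 0.15) = min(1, 0.49) = 0.49
φ ⇒ (ψ ⇒ χ) = min(1, 1 − 0.77 + 0.49) = min(1, 0.72) = 0.72

0.72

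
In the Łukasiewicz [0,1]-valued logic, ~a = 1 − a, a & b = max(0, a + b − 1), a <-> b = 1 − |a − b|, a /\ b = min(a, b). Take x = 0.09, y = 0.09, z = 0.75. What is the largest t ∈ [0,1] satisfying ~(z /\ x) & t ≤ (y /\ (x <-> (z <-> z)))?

z /\ x = min(0.75, 0.09) = 0.09
~(z /\ x) = 1 − 0.09 = 0.91
So the left factor is ~(z /\ x) = 0.91.
z <-> z = 1 − |0.75 − 0.75| = 1 − 0.00 = 1.00
x <-> (z <-> z) = 1 − |0.09 − 1.00| = 1 − 0.91 = 0.09
y /\ (x <-> (z <-> z)) = min(0.09, 0.09) = 0.09
So the right-hand bound is y /\ (x <-> (z <-> z)) = 0.09.
The residuum of the Łukasiewicz t-norm gives the supremum: min(1, 1 − 0.91 + 0.09).
1 − 0.91 + 0.09 = 0.18, so t = min(1, 0.18) = 0.18.
Check: 0.91 & 0.18 = max(0, 0.09) = 0.09 ≤ 0.09.

0.18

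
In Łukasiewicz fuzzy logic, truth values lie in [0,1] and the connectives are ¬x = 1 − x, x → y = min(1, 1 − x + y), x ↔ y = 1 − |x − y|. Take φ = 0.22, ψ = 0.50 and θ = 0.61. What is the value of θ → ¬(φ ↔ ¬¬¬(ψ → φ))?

0.45

ψ → φ = min(1, 1 − 0.50 + 0.22) = min(1, 0.72) = 0.72
¬(ψ → φ) = 1 − 0.72 = 0.28
¬¬(ψ → φ) = 1 − 0.28 = 0.72
¬¬¬(ψ → φ) = 1 − 0.72 = 0.28
φ ↔ ¬¬¬(ψ → φ) = 1 − |0.22 − 0.28| = 1 − 0.06 = 0.94
¬(φ ↔ ¬¬¬(ψ → φ)) = 1 − 0.94 = 0.06
θ → ¬(φ ↔ ¬¬¬(ψ → φ)) = min(1, 1 − 0.61 + 0.06) = min(1, 0.45) = 0.45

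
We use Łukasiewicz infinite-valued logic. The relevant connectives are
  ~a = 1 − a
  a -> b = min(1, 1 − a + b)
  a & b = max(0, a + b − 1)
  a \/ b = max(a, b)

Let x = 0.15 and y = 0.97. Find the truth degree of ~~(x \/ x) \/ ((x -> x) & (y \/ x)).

x \/ x = max(0.15, 0.15) = 0.15
~(x \/ x) = 1 − 0.15 = 0.85
~~(x \/ x) = 1 − 0.85 = 0.15
x -> x = min(1, 1 − 0.15 + 0.15) = min(1, 1.00) = 1.00
y \/ x = max(0.97, 0.15) = 0.97
(x -> x) & (y \/ x) = max(0, 1.00 + 0.97 − 1) = max(0, 0.97) = 0.97
~~(x \/ x) \/ ((x -> x) & (y \/ x)) = max(0.15, 0.97) = 0.97

0.97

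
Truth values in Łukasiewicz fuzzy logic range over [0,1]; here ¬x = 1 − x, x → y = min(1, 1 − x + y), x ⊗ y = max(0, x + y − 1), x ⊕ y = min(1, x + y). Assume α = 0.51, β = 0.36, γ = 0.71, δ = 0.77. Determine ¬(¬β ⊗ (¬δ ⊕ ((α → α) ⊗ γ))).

¬β = 1 − 0.36 = 0.64
¬δ = 1 − 0.77 = 0.23
α → α = min(1, 1 − 0.51 + 0.51) = min(1, 1.00) = 1.00
(α → α) ⊗ γ = max(0, 1.00 + 0.71 − 1) = max(0, 0.71) = 0.71
¬δ ⊕ ((α → α) ⊗ γ) = min(1, 0.23 + 0.71) = min(1, 0.94) = 0.94
¬β ⊗ (¬δ ⊕ ((α → α) ⊗ γ)) = max(0, 0.64 + 0.94 − 1) = max(0, 0.58) = 0.58
¬(¬β ⊗ (¬δ ⊕ ((α → α) ⊗ γ))) = 1 − 0.58 = 0.42

0.42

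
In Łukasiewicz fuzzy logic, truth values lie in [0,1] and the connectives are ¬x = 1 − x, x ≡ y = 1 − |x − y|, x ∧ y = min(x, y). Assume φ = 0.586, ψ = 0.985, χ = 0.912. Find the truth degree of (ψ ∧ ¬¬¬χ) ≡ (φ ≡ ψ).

¬χ = 1 − 0.912 = 0.088
¬¬χ = 1 − 0.088 = 0.912
¬¬¬χ = 1 − 0.912 = 0.088
ψ ∧ ¬¬¬χ = min(0.985, 0.088) = 0.088
φ ≡ ψ = 1 − |0.586 − 0.985| = 1 − 0.399 = 0.601
(ψ ∧ ¬¬¬χ) ≡ (φ ≡ ψ) = 1 − |0.088 − 0.601| = 1 − 0.513 = 0.487

0.487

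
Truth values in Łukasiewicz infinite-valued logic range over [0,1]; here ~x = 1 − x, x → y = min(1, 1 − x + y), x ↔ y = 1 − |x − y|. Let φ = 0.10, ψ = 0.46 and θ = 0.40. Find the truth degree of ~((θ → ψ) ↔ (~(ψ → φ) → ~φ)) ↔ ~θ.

θ → ψ = min(1, 1 − 0.40 + 0.46) = min(1, 1.06) = 1.00
ψ → φ = min(1, 1 − 0.46 + 0.10) = min(1, 0.64) = 0.64
~(ψ → φ) = 1 − 0.64 = 0.36
~φ = 1 − 0.10 = 0.90
~(ψ → φ) → ~φ = min(1, 1 − 0.36 + 0.90) = min(1, 1.54) = 1.00
(θ → ψ) ↔ (~(ψ → φ) → ~φ) = 1 − |1.00 − 1.00| = 1 − 0.00 = 1.00
~((θ → ψ) ↔ (~(ψ → φ) → ~φ)) = 1 − 1.00 = 0.00
~θ = 1 − 0.40 = 0.60
~((θ → ψ) ↔ (~(ψ → φ) → ~φ)) ↔ ~θ = 1 − |0.00 − 0.60| = 1 − 0.60 = 0.40

0.40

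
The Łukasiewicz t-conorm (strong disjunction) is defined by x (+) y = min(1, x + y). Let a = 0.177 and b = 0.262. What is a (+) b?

0.439

a (+) b = min(1, 0.177 + 0.262) = min(1, 0.439) = 0.439
For comparison, the Gödel t-conorm max(x, y) would give 0.262.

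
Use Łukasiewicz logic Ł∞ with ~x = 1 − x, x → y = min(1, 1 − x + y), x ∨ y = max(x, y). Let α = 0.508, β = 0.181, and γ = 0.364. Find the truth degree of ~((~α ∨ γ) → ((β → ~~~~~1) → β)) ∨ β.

~α = 1 − 0.508 = 0.492
~α ∨ γ = max(0.492, 0.364) = 0.492
~1 = 1 − 1.000 = 0.000
~~1 = 1 − 0.000 = 1.000
~~~1 = 1 − 1.000 = 0.000
~~~~1 = 1 − 0.000 = 1.000
~~~~~1 = 1 − 1.000 = 0.000
β → ~~~~~1 = min(1, 1 − 0.181 + 0.000) = min(1, 0.819) = 0.819
(β → ~~~~~1) → β = min(1, 1 − 0.819 + 0.181) = min(1, 0.362) = 0.362
(~α ∨ γ) → ((β → ~~~~~1) → β) = min(1, 1 − 0.492 + 0.362) = min(1, 0.870) = 0.870
~((~α ∨ γ) → ((β → ~~~~~1) → β)) = 1 − 0.870 = 0.130
~((~α ∨ γ) → ((β → ~~~~~1) → β)) ∨ β = max(0.130, 0.181) = 0.181

0.181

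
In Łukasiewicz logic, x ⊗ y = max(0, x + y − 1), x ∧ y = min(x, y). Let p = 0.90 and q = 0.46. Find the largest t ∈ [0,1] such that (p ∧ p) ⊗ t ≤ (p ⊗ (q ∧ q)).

p ∧ p = min(0.90, 0.90) = 0.90
So the left factor is p ∧ p = 0.90.
q ∧ q = min(0.46, 0.46) = 0.46
p ⊗ (q ∧ q) = max(0, 0.90 + 0.46 − 1) = max(0, 0.36) = 0.36
So the right-hand bound is p ⊗ (q ∧ q) = 0.36.
The residuum of the Łukasiewicz t-norm gives the supremum: min(1, 1 − 0.90 + 0.36).
1 − 0.90 + 0.36 = 0.46, so t = min(1, 0.46) = 0.46.
Check: 0.90 ⊗ 0.46 = max(0, 0.36) = 0.36 ≤ 0.36.

0.46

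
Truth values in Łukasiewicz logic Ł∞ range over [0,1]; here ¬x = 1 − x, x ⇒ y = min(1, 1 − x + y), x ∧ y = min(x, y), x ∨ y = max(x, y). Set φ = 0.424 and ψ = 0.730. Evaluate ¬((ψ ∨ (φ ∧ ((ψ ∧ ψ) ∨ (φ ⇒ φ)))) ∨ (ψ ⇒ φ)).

ψ ∧ ψ = min(0.730, 0.730) = 0.730
φ ⇒ φ = min(1, 1 − 0.424 + 0.424) = min(1, 1.000) = 1.000
(ψ ∧ ψ) ∨ (φ ⇒ φ) = max(0.730, 1.000) = 1.000
φ ∧ ((ψ ∧ ψ) ∨ (φ ⇒ φ)) = min(0.424, 1.000) = 0.424
ψ ∨ (φ ∧ ((ψ ∧ ψ) ∨ (φ ⇒ φ))) = max(0.730, 0.424) = 0.730
ψ ⇒ φ = min(1, 1 − 0.730 + 0.424) = min(1, 0.694) = 0.694
(ψ ∨ (φ ∧ ((ψ ∧ ψ) ∨ (φ ⇒ φ)))) ∨ (ψ ⇒ φ) = max(0.730, 0.694) = 0.730
¬((ψ ∨ (φ ∧ ((ψ ∧ ψ) ∨ (φ ⇒ φ)))) ∨ (ψ ⇒ φ)) = 1 − 0.730 = 0.270

0.270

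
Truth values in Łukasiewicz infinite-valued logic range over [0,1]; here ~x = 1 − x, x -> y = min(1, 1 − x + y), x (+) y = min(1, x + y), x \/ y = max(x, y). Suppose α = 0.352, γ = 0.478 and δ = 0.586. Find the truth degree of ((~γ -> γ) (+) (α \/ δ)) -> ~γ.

0.522

~γ = 1 − 0.478 = 0.522
~γ -> γ = min(1, 1 − 0.522 + 0.478) = min(1, 0.956) = 0.956
α \/ δ = max(0.352, 0.586) = 0.586
(~γ -> γ) (+) (α \/ δ) = min(1, 0.956 + 0.586) = min(1, 1.542) = 1.000
((~γ -> γ) (+) (α \/ δ)) -> ~γ = min(1, 1 − 1.000 + 0.522) = min(1, 0.522) = 0.522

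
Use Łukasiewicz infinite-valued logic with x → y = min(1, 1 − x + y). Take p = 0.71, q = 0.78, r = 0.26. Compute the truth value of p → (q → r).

q → r = min(1, 1 − 0.78 + 0.26) = min(1, 0.48) = 0.48
p → (q → r) = min(1, 1 − 0.71 + 0.48) = min(1, 0.77) = 0.77

0.77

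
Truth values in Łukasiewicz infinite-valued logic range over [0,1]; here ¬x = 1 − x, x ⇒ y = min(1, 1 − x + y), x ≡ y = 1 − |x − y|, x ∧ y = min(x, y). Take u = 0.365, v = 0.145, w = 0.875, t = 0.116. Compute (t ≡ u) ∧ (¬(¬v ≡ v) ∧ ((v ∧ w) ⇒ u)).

t ≡ u = 1 − |0.116 − 0.365| = 1 − 0.249 = 0.751
¬v = 1 − 0.145 = 0.855
¬v ≡ v = 1 − |0.855 − 0.145| = 1 − 0.710 = 0.290
¬(¬v ≡ v) = 1 − 0.290 = 0.710
v ∧ w = min(0.145, 0.875) = 0.145
(v ∧ w) ⇒ u = min(1, 1 − 0.145 + 0.365) = min(1, 1.220) = 1.000
¬(¬v ≡ v) ∧ ((v ∧ w) ⇒ u) = min(0.710, 1.000) = 0.710
(t ≡ u) ∧ (¬(¬v ≡ v) ∧ ((v ∧ w) ⇒ u)) = min(0.751, 0.710) = 0.710

0.710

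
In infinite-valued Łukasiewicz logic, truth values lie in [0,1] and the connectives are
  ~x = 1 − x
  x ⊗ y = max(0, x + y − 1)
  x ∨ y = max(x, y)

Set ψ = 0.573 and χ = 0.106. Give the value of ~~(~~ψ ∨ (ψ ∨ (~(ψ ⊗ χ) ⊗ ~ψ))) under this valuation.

0.573

~ψ = 1 − 0.573 = 0.427
~~ψ = 1 − 0.427 = 0.573
ψ ⊗ χ = max(0, 0.573 + 0.106 − 1) = max(0, -0.321) = 0.000
~(ψ ⊗ χ) = 1 − 0.000 = 1.000
~(ψ ⊗ χ) ⊗ ~ψ = max(0, 1.000 + 0.427 − 1) = max(0, 0.427) = 0.427
ψ ∨ (~(ψ ⊗ χ) ⊗ ~ψ) = max(0.573, 0.427) = 0.573
~~ψ ∨ (ψ ∨ (~(ψ ⊗ χ) ⊗ ~ψ)) = max(0.573, 0.573) = 0.573
~(~~ψ ∨ (ψ ∨ (~(ψ ⊗ χ) ⊗ ~ψ))) = 1 − 0.573 = 0.427
~~(~~ψ ∨ (ψ ∨ (~(ψ ⊗ χ) ⊗ ~ψ))) = 1 − 0.427 = 0.573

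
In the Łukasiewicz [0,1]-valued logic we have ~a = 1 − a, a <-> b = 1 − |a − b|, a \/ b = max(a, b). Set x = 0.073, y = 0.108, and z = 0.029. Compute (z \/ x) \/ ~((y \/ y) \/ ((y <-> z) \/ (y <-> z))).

z \/ x = max(0.029, 0.073) = 0.073
y \/ y = max(0.108, 0.108) = 0.108
y <-> z = 1 − |0.108 − 0.029| = 1 − 0.079 = 0.921
(y <-> z) \/ (y <-> z) = max(0.921, 0.921) = 0.921
(y \/ y) \/ ((y <-> z) \/ (y <-> z)) = max(0.108, 0.921) = 0.921
~((y \/ y) \/ ((y <-> z) \/ (y <-> z))) = 1 − 0.921 = 0.079
(z \/ x) \/ ~((y \/ y) \/ ((y <-> z) \/ (y <-> z))) = max(0.073, 0.079) = 0.079

0.079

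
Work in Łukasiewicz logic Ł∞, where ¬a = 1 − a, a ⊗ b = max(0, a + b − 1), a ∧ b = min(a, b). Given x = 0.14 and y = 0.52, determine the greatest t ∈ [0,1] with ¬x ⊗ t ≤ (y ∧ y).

¬x = 1 − 0.14 = 0.86
So the left factor is ¬x = 0.86.
y ∧ y = min(0.52, 0.52) = 0.52
So the right-hand bound is y ∧ y = 0.52.
The residuum of the Łukasiewicz t-norm gives the supremum: min(1, 1 − 0.86 + 0.52).
1 − 0.86 + 0.52 = 0.66, so t = min(1, 0.66) = 0.66.
Check: 0.86 ⊗ 0.66 = max(0, 0.52) = 0.52 ≤ 0.52.

0.66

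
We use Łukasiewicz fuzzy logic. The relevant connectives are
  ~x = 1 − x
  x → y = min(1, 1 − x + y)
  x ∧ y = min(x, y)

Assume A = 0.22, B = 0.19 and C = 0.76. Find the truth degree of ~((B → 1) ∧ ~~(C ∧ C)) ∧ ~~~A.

0.24

B → 1 = min(1, 1 − 0.19 + 1.00) = min(1, 1.81) = 1.00
C ∧ C = min(0.76, 0.76) = 0.76
~(C ∧ C) = 1 − 0.76 = 0.24
~~(C ∧ C) = 1 − 0.24 = 0.76
(B → 1) ∧ ~~(C ∧ C) = min(1.00, 0.76) = 0.76
~((B → 1) ∧ ~~(C ∧ C)) = 1 − 0.76 = 0.24
~A = 1 − 0.22 = 0.78
~~A = 1 − 0.78 = 0.22
~~~A = 1 − 0.22 = 0.78
~((B → 1) ∧ ~~(C ∧ C)) ∧ ~~~A = min(0.24, 0.78) = 0.24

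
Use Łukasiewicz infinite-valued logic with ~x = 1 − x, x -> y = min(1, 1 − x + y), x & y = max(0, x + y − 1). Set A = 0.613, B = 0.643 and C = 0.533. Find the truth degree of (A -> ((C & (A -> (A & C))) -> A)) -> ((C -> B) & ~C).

0.467

A & C = max(0, 0.613 + 0.533 − 1) = max(0, 0.146) = 0.146
A -> (A & C) = min(1, 1 − 0.613 + 0.146) = min(1, 0.533) = 0.533
C & (A -> (A & C)) = max(0, 0.533 + 0.533 − 1) = max(0, 0.066) = 0.066
(C & (A -> (A & C))) -> A = min(1, 1 − 0.066 + 0.613) = min(1, 1.547) = 1.000
A -> ((C & (A -> (A & C))) -> A) = min(1, 1 − 0.613 + 1.000) = min(1, 1.387) = 1.000
C -> B = min(1, 1 − 0.533 + 0.643) = min(1, 1.110) = 1.000
~C = 1 − 0.533 = 0.467
(C -> B) & ~C = max(0, 1.000 + 0.467 − 1) = max(0, 0.467) = 0.467
(A -> ((C & (A -> (A & C))) -> A)) -> ((C -> B) & ~C) = min(1, 1 − 1.000 + 0.467) = min(1, 0.467) = 0.467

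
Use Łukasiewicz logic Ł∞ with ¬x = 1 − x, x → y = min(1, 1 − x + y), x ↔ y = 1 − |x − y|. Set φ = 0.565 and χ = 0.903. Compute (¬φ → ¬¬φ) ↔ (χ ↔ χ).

¬φ = 1 − 0.565 = 0.435
¬¬φ = 1 − 0.435 = 0.565
¬φ → ¬¬φ = min(1, 1 − 0.435 + 0.565) = min(1, 1.130) = 1.000
χ ↔ χ = 1 − |0.903 − 0.903| = 1 − 0.000 = 1.000
(¬φ → ¬¬φ) ↔ (χ ↔ χ) = 1 − |1.000 − 1.000| = 1 − 0.000 = 1.000

1.000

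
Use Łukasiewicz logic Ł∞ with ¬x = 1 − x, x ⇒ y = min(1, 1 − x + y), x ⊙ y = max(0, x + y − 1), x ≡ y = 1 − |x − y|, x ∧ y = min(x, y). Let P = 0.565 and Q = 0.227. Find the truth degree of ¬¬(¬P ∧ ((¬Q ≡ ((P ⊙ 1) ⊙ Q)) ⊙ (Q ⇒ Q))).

¬P = 1 − 0.565 = 0.435
¬Q = 1 − 0.227 = 0.773
P ⊙ 1 = max(0, 0.565 + 1.000 − 1) = max(0, 0.565) = 0.565
(P ⊙ 1) ⊙ Q = max(0, 0.565 + 0.227 − 1) = max(0, -0.208) = 0.000
¬Q ≡ ((P ⊙ 1) ⊙ Q) = 1 − |0.773 − 0.000| = 1 − 0.773 = 0.227
Q ⇒ Q = min(1, 1 − 0.227 + 0.227) = min(1, 1.000) = 1.000
(¬Q ≡ ((P ⊙ 1) ⊙ Q)) ⊙ (Q ⇒ Q) = max(0, 0.227 + 1.000 − 1) = max(0, 0.227) = 0.227
¬P ∧ ((¬Q ≡ ((P ⊙ 1) ⊙ Q)) ⊙ (Q ⇒ Q)) = min(0.435, 0.227) = 0.227
¬(¬P ∧ ((¬Q ≡ ((P ⊙ 1) ⊙ Q)) ⊙ (Q ⇒ Q))) = 1 − 0.227 = 0.773
¬¬(¬P ∧ ((¬Q ≡ ((P ⊙ 1) ⊙ Q)) ⊙ (Q ⇒ Q))) = 1 − 0.773 = 0.227

0.227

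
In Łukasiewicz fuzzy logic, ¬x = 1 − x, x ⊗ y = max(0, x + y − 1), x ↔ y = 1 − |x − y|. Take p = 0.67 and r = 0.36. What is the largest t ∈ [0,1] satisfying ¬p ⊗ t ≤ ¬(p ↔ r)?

0.98

¬p = 1 − 0.67 = 0.33
So the left factor is ¬p = 0.33.
p ↔ r = 1 − |0.67 − 0.36| = 1 − 0.31 = 0.69
¬(p ↔ r) = 1 − 0.69 = 0.31
So the right-hand bound is ¬(p ↔ r) = 0.31.
The residuum of the Łukasiewicz t-norm gives the supremum: min(1, 1 − 0.33 + 0.31).
1 − 0.33 + 0.31 = 0.98, so t = min(1, 0.98) = 0.98.
Check: 0.33 ⊗ 0.98 = max(0, 0.31) = 0.31 ≤ 0.31.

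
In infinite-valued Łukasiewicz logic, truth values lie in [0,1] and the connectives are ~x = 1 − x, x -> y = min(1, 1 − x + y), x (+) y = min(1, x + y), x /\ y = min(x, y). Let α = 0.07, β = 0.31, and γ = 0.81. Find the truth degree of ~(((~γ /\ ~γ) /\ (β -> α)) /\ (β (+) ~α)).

0.81

~γ = 1 − 0.81 = 0.19
~γ /\ ~γ = min(0.19, 0.19) = 0.19
β -> α = min(1, 1 − 0.31 + 0.07) = min(1, 0.76) = 0.76
(~γ /\ ~γ) /\ (β -> α) = min(0.19, 0.76) = 0.19
~α = 1 − 0.07 = 0.93
β (+) ~α = min(1, 0.31 + 0.93) = min(1, 1.24) = 1.00
((~γ /\ ~γ) /\ (β -> α)) /\ (β (+) ~α) = min(0.19, 1.00) = 0.19
~(((~γ /\ ~γ) /\ (β -> α)) /\ (β (+) ~α)) = 1 − 0.19 = 0.81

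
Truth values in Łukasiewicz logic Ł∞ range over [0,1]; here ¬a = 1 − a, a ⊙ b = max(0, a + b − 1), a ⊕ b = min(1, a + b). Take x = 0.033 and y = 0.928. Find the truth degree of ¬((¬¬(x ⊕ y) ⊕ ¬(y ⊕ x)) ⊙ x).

x ⊕ y = min(1, 0.033 + 0.928) = min(1, 0.961) = 0.961
¬(x ⊕ y) = 1 − 0.961 = 0.039
¬¬(x ⊕ y) = 1 − 0.039 = 0.961
y ⊕ x = min(1, 0.928 + 0.033) = min(1, 0.961) = 0.961
¬(y ⊕ x) = 1 − 0.961 = 0.039
¬¬(x ⊕ y) ⊕ ¬(y ⊕ x) = min(1, 0.961 + 0.039) = min(1, 1.000) = 1.000
(¬¬(x ⊕ y) ⊕ ¬(y ⊕ x)) ⊙ x = max(0, 1.000 + 0.033 − 1) = max(0, 0.033) = 0.033
¬((¬¬(x ⊕ y) ⊕ ¬(y ⊕ x)) ⊙ x) = 1 − 0.033 = 0.967

0.967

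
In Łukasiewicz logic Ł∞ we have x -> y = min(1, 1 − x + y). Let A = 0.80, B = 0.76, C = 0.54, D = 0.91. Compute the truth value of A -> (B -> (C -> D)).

1.00

C -> D = min(1, 1 − 0.54 + 0.91) = min(1, 1.37) = 1.00
B -> (C -> D) = min(1, 1 − 0.76 + 1.00) = min(1, 1.24) = 1.00
A -> (B -> (C -> D)) = min(1, 1 − 0.80 + 1.00) = min(1, 1.20) = 1.00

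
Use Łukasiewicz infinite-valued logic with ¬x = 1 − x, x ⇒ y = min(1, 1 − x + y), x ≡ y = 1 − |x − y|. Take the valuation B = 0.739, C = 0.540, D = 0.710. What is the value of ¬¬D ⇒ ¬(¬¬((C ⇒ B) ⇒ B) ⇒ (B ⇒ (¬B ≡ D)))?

0.290

¬D = 1 − 0.710 = 0.290
¬¬D = 1 − 0.290 = 0.710
C ⇒ B = min(1, 1 − 0.540 + 0.739) = min(1, 1.199) = 1.000
(C ⇒ B) ⇒ B = min(1, 1 − 1.000 + 0.739) = min(1, 0.739) = 0.739
¬((C ⇒ B) ⇒ B) = 1 − 0.739 = 0.261
¬¬((C ⇒ B) ⇒ B) = 1 − 0.261 = 0.739
¬B = 1 − 0.739 = 0.261
¬B ≡ D = 1 − |0.261 − 0.710| = 1 − 0.449 = 0.551
B ⇒ (¬B ≡ D) = min(1, 1 − 0.739 + 0.551) = min(1, 0.812) = 0.812
¬¬((C ⇒ B) ⇒ B) ⇒ (B ⇒ (¬B ≡ D)) = min(1, 1 − 0.739 + 0.812) = min(1, 1.073) = 1.000
¬(¬¬((C ⇒ B) ⇒ B) ⇒ (B ⇒ (¬B ≡ D))) = 1 − 1.000 = 0.000
¬¬D ⇒ ¬(¬¬((C ⇒ B) ⇒ B) ⇒ (B ⇒ (¬B ≡ D))) = min(1, 1 − 0.710 + 0.000) = min(1, 0.290) = 0.290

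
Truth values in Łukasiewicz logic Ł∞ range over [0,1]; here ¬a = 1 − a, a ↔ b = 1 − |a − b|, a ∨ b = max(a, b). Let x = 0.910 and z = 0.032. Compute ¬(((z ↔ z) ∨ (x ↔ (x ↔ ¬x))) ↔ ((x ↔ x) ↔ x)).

z ↔ z = 1 − |0.032 − 0.032| = 1 − 0.000 = 1.000
¬x = 1 − 0.910 = 0.090
x ↔ ¬x = 1 − |0.910 − 0.090| = 1 − 0.820 = 0.180
x ↔ (x ↔ ¬x) = 1 − |0.910 − 0.180| = 1 − 0.730 = 0.270
(z ↔ z) ∨ (x ↔ (x ↔ ¬x)) = max(1.000, 0.270) = 1.000
x ↔ x = 1 − |0.910 − 0.910| = 1 − 0.000 = 1.000
(x ↔ x) ↔ x = 1 − |1.000 − 0.910| = 1 − 0.090 = 0.910
((z ↔ z) ∨ (x ↔ (x ↔ ¬x))) ↔ ((x ↔ x) ↔ x) = 1 − |1.000 − 0.910| = 1 − 0.090 = 0.910
¬(((z ↔ z) ∨ (x ↔ (x ↔ ¬x))) ↔ ((x ↔ x) ↔ x)) = 1 − 0.910 = 0.090

0.090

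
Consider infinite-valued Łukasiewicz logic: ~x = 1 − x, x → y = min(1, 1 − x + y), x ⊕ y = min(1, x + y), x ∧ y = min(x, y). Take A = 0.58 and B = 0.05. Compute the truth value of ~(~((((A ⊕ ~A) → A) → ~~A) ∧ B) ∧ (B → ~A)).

0.05

~A = 1 − 0.58 = 0.42
A ⊕ ~A = min(1, 0.58 + 0.42) = min(1, 1.00) = 1.00
(A ⊕ ~A) → A = min(1, 1 − 1.00 + 0.58) = min(1, 0.58) = 0.58
~~A = 1 − 0.42 = 0.58
((A ⊕ ~A) → A) → ~~A = min(1, 1 − 0.58 + 0.58) = min(1, 1.00) = 1.00
(((A ⊕ ~A) → A) → ~~A) ∧ B = min(1.00, 0.05) = 0.05
~((((A ⊕ ~A) → A) → ~~A) ∧ B) = 1 − 0.05 = 0.95
B → ~A = min(1, 1 − 0.05 + 0.42) = min(1, 1.37) = 1.00
~((((A ⊕ ~A) → A) → ~~A) ∧ B) ∧ (B → ~A) = min(0.95, 1.00) = 0.95
~(~((((A ⊕ ~A) → A) → ~~A) ∧ B) ∧ (B → ~A)) = 1 − 0.95 = 0.05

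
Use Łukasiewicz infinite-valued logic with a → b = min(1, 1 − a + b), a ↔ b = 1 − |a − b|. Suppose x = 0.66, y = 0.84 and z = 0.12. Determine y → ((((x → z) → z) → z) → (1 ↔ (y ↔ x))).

1.00

x → z = min(1, 1 − 0.66 + 0.12) = min(1, 0.46) = 0.46
(x → z) → z = min(1, 1 − 0.46 + 0.12) = min(1, 0.66) = 0.66
((x → z) → z) → z = min(1, 1 − 0.66 + 0.12) = min(1, 0.46) = 0.46
y ↔ x = 1 − |0.84 − 0.66| = 1 − 0.18 = 0.82
1 ↔ (y ↔ x) = 1 − |1.00 − 0.82| = 1 − 0.18 = 0.82
(((x → z) → z) → z) → (1 ↔ (y ↔ x)) = min(1, 1 − 0.46 + 0.82) = min(1, 1.36) = 1.00
y → ((((x → z) → z) → z) → (1 ↔ (y ↔ x))) = min(1, 1 − 0.84 + 1.00) = min(1, 1.16) = 1.00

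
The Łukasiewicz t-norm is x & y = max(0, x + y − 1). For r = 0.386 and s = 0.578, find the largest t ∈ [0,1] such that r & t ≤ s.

The residuum of the Łukasiewicz t-norm gives the supremum: min(1, 1 − 0.386 + 0.578).
1 − 0.386 + 0.578 = 1.192, so t = min(1, 1.192) = 1.000.
Check: 0.386 & 1.000 = max(0, 0.386) = 0.386 ≤ 0.578.

1.000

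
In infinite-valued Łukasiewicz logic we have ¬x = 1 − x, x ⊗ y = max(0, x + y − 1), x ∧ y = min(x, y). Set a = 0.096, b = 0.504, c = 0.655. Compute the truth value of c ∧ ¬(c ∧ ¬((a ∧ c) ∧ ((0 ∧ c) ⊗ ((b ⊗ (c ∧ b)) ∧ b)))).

0.345

a ∧ c = min(0.096, 0.655) = 0.096
0 ∧ c = min(0.000, 0.655) = 0.000
c ∧ b = min(0.655, 0.504) = 0.504
b ⊗ (c ∧ b) = max(0, 0.504 + 0.504 − 1) = max(0, 0.008) = 0.008
(b ⊗ (c ∧ b)) ∧ b = min(0.008, 0.504) = 0.008
(0 ∧ c) ⊗ ((b ⊗ (c ∧ b)) ∧ b) = max(0, 0.000 + 0.008 − 1) = max(0, -0.992) = 0.000
(a ∧ c) ∧ ((0 ∧ c) ⊗ ((b ⊗ (c ∧ b)) ∧ b)) = min(0.096, 0.000) = 0.000
¬((a ∧ c) ∧ ((0 ∧ c) ⊗ ((b ⊗ (c ∧ b)) ∧ b))) = 1 − 0.000 = 1.000
c ∧ ¬((a ∧ c) ∧ ((0 ∧ c) ⊗ ((b ⊗ (c ∧ b)) ∧ b))) = min(0.655, 1.000) = 0.655
¬(c ∧ ¬((a ∧ c) ∧ ((0 ∧ c) ⊗ ((b ⊗ (c ∧ b)) ∧ b)))) = 1 − 0.655 = 0.345
c ∧ ¬(c ∧ ¬((a ∧ c) ∧ ((0 ∧ c) ⊗ ((b ⊗ (c ∧ b)) ∧ b)))) = min(0.655, 0.345) = 0.345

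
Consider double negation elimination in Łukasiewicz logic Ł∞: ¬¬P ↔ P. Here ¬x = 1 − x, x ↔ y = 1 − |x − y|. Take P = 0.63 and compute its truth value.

¬P = 1 − 0.63 = 0.37
¬¬P = 1 − 0.37 = 0.63
¬¬P ↔ P = 1 − |0.63 − 0.63| = 1 − 0.00 = 1.00
(As expected: always 1 in Ł∞ since negation is involutive.)

1.00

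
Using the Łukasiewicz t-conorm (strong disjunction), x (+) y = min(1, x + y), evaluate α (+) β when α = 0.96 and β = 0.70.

α (+) β = min(1, 0.96 + 0.70) = min(1, 1.66) = 1.00
For comparison, the Gödel t-conorm max(x, y) would give 0.96.

1.00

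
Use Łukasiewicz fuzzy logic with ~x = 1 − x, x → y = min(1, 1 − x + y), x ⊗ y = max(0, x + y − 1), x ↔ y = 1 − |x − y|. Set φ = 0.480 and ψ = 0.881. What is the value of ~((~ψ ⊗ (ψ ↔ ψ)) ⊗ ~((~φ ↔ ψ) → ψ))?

~ψ = 1 − 0.881 = 0.119
ψ ↔ ψ = 1 − |0.881 − 0.881| = 1 − 0.000 = 1.000
~ψ ⊗ (ψ ↔ ψ) = max(0, 0.119 + 1.000 − 1) = max(0, 0.119) = 0.119
~φ = 1 − 0.480 = 0.520
~φ ↔ ψ = 1 − |0.520 − 0.881| = 1 − 0.361 = 0.639
(~φ ↔ ψ) → ψ = min(1, 1 − 0.639 + 0.881) = min(1, 1.242) = 1.000
~((~φ ↔ ψ) → ψ) = 1 − 1.000 = 0.000
(~ψ ⊗ (ψ ↔ ψ)) ⊗ ~((~φ ↔ ψ) → ψ) = max(0, 0.119 + 0.000 − 1) = max(0, -0.881) = 0.000
~((~ψ ⊗ (ψ ↔ ψ)) ⊗ ~((~φ ↔ ψ) → ψ)) = 1 − 0.000 = 1.000

1.000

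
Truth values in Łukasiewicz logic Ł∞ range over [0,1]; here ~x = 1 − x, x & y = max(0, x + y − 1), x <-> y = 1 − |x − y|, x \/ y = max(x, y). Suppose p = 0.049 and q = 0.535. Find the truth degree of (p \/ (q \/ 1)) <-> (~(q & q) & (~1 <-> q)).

q \/ 1 = max(0.535, 1.000) = 1.000
p \/ (q \/ 1) = max(0.049, 1.000) = 1.000
q & q = max(0, 0.535 + 0.535 − 1) = max(0, 0.070) = 0.070
~(q & q) = 1 − 0.070 = 0.930
~1 = 1 − 1.000 = 0.000
~1 <-> q = 1 − |0.000 − 0.535| = 1 − 0.535 = 0.465
~(q & q) & (~1 <-> q) = max(0, 0.930 + 0.465 − 1) = max(0, 0.395) = 0.395
(p \/ (q \/ 1)) <-> (~(q & q) & (~1 <-> q)) = 1 − |1.000 − 0.395| = 1 − 0.605 = 0.395

0.395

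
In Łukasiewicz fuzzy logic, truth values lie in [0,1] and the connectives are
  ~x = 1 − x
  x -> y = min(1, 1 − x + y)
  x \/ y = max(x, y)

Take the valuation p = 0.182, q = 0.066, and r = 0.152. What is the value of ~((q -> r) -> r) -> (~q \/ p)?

1.000

q -> r = min(1, 1 − 0.066 + 0.152) = min(1, 1.086) = 1.000
(q -> r) -> r = min(1, 1 − 1.000 + 0.152) = min(1, 0.152) = 0.152
~((q -> r) -> r) = 1 − 0.152 = 0.848
~q = 1 − 0.066 = 0.934
~q \/ p = max(0.934, 0.182) = 0.934
~((q -> r) -> r) -> (~q \/ p) = min(1, 1 − 0.848 + 0.934) = min(1, 1.086) = 1.000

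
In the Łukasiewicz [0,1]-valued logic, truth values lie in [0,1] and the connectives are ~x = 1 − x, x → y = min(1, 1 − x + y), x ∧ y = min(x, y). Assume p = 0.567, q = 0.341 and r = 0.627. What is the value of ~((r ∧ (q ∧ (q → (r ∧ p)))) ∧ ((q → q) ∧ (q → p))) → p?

r ∧ p = min(0.627, 0.567) = 0.567
q → (r ∧ p) = min(1, 1 − 0.341 + 0.567) = min(1, 1.226) = 1.000
q ∧ (q → (r ∧ p)) = min(0.341, 1.000) = 0.341
r ∧ (q ∧ (q → (r ∧ p))) = min(0.627, 0.341) = 0.341
q → q = min(1, 1 − 0.341 + 0.341) = min(1, 1.000) = 1.000
q → p = min(1, 1 − 0.341 + 0.567) = min(1, 1.226) = 1.000
(q → q) ∧ (q → p) = min(1.000, 1.000) = 1.000
(r ∧ (q ∧ (q → (r ∧ p)))) ∧ ((q → q) ∧ (q → p)) = min(0.341, 1.000) = 0.341
~((r ∧ (q ∧ (q → (r ∧ p)))) ∧ ((q → q) ∧ (q → p))) = 1 − 0.341 = 0.659
~((r ∧ (q ∧ (q → (r ∧ p)))) ∧ ((q → q) ∧ (q → p))) → p = min(1, 1 − 0.659 + 0.567) = min(1, 0.908) = 0.908

0.908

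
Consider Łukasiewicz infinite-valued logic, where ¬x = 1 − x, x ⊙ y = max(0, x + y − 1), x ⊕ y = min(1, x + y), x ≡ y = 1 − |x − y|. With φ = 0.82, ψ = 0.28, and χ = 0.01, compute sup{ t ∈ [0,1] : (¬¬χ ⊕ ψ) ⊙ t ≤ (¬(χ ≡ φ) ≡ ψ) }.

¬χ = 1 − 0.01 = 0.99
¬¬χ = 1 − 0.99 = 0.01
¬¬χ ⊕ ψ = min(1, 0.01 + 0.28) = min(1, 0.29) = 0.29
So the left factor is ¬¬χ ⊕ ψ = 0.29.
χ ≡ φ = 1 − |0.01 − 0.82| = 1 − 0.81 = 0.19
¬(χ ≡ φ) = 1 − 0.19 = 0.81
¬(χ ≡ φ) ≡ ψ = 1 − |0.81 − 0.28| = 1 − 0.53 = 0.47
So the right-hand bound is ¬(χ ≡ φ) ≡ ψ = 0.47.
The residuum of the Łukasiewicz t-norm gives the supremum: min(1, 1 − 0.29 + 0.47).
1 − 0.29 + 0.47 = 1.18, so t = min(1, 1.18) = 1.00.
Check: 0.29 ⊙ 1.00 = max(0, 0.29) = 0.29 ≤ 0.47.

1.00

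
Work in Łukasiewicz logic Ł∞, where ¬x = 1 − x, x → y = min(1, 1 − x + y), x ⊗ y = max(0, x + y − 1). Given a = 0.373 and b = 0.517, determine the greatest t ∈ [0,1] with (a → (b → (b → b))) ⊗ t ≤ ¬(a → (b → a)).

b → b = min(1, 1 − 0.517 + 0.517) = min(1, 1.000) = 1.000
b → (b → b) = min(1, 1 − 0.517 + 1.000) = min(1, 1.483) = 1.000
a → (b → (b → b)) = min(1, 1 − 0.373 + 1.000) = min(1, 1.627) = 1.000
So the left factor is a → (b → (b → b)) = 1.000.
b → a = min(1, 1 − 0.517 + 0.373) = min(1, 0.856) = 0.856
a → (b → a) = min(1, 1 − 0.373 + 0.856) = min(1, 1.483) = 1.000
¬(a → (b → a)) = 1 − 1.000 = 0.000
So the right-hand bound is ¬(a → (b → a)) = 0.000.
The residuum of the Łukasiewicz t-norm gives the supremum: min(1, 1 − 1.000 + 0.000).
1 − 1.000 + 0.000 = 0.000, so t = min(1, 0.000) = 0.000.
Check: 1.000 ⊗ 0.000 = max(0, 0.000) = 0.000 ≤ 0.000.

0.000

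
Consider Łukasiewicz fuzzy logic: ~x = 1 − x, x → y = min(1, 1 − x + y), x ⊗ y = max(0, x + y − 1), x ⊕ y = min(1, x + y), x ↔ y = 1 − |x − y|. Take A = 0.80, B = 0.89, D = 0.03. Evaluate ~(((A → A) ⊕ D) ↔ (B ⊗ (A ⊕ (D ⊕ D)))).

0.25

A → A = min(1, 1 − 0.80 + 0.80) = min(1, 1.00) = 1.00
(A → A) ⊕ D = min(1, 1.00 + 0.03) = min(1, 1.03) = 1.00
D ⊕ D = min(1, 0.03 + 0.03) = min(1, 0.06) = 0.06
A ⊕ (D ⊕ D) = min(1, 0.80 + 0.06) = min(1, 0.86) = 0.86
B ⊗ (A ⊕ (D ⊕ D)) = max(0, 0.89 + 0.86 − 1) = max(0, 0.75) = 0.75
((A → A) ⊕ D) ↔ (B ⊗ (A ⊕ (D ⊕ D))) = 1 − |1.00 − 0.75| = 1 − 0.25 = 0.75
~(((A → A) ⊕ D) ↔ (B ⊗ (A ⊕ (D ⊕ D)))) = 1 − 0.75 = 0.25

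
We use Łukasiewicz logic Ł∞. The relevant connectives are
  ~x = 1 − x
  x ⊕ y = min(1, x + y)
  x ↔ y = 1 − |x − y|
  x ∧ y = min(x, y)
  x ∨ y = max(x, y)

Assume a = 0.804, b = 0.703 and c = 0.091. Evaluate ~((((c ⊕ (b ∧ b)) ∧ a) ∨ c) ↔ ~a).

0.598

b ∧ b = min(0.703, 0.703) = 0.703
c ⊕ (b ∧ b) = min(1, 0.091 + 0.703) = min(1, 0.794) = 0.794
(c ⊕ (b ∧ b)) ∧ a = min(0.794, 0.804) = 0.794
((c ⊕ (b ∧ b)) ∧ a) ∨ c = max(0.794, 0.091) = 0.794
~a = 1 − 0.804 = 0.196
(((c ⊕ (b ∧ b)) ∧ a) ∨ c) ↔ ~a = 1 − |0.794 − 0.196| = 1 − 0.598 = 0.402
~((((c ⊕ (b ∧ b)) ∧ a) ∨ c) ↔ ~a) = 1 − 0.402 = 0.598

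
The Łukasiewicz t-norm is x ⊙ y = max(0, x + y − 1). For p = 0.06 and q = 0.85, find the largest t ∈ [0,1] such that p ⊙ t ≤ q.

The residuum of the Łukasiewicz t-norm gives the supremum: min(1, 1 − 0.06 + 0.85).
1 − 0.06 + 0.85 = 1.79, so t = min(1, 1.79) = 1.00.
Check: 0.06 ⊙ 1.00 = max(0, 0.06) = 0.06 ≤ 0.85.

1.00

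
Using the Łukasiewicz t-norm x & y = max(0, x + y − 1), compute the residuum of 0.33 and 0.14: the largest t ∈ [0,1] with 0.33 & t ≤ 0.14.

The residuum of the Łukasiewicz t-norm gives the supremum: min(1, 1 − 0.33 + 0.14).
1 − 0.33 + 0.14 = 0.81, so t = min(1, 0.81) = 0.81.
Check: 0.33 & 0.81 = max(0, 0.14) = 0.14 ≤ 0.14.

0.81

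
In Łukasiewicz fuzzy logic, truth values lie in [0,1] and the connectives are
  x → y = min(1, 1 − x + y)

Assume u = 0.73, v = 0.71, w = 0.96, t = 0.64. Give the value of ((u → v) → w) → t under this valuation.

0.66

u → v = min(1, 1 − 0.73 + 0.71) = min(1, 0.98) = 0.98
(u → v) → w = min(1, 1 − 0.98 + 0.96) = min(1, 0.98) = 0.98
((u → v) → w) → t = min(1, 1 − 0.98 + 0.64) = min(1, 0.66) = 0.66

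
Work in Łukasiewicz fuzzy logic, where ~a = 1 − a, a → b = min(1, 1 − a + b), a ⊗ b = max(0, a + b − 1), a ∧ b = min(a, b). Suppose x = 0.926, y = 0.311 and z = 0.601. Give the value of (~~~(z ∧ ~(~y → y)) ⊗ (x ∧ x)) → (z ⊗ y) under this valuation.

0.452

~y = 1 − 0.311 = 0.689
~y → y = min(1, 1 − 0.689 + 0.311) = min(1, 0.622) = 0.622
~(~y → y) = 1 − 0.622 = 0.378
z ∧ ~(~y → y) = min(0.601, 0.378) = 0.378
~(z ∧ ~(~y → y)) = 1 − 0.378 = 0.622
~~(z ∧ ~(~y → y)) = 1 − 0.622 = 0.378
~~~(z ∧ ~(~y → y)) = 1 − 0.378 = 0.622
x ∧ x = min(0.926, 0.926) = 0.926
~~~(z ∧ ~(~y → y)) ⊗ (x ∧ x) = max(0, 0.622 + 0.926 − 1) = max(0, 0.548) = 0.548
z ⊗ y = max(0, 0.601 + 0.311 − 1) = max(0, -0.088) = 0.000
(~~~(z ∧ ~(~y → y)) ⊗ (x ∧ x)) → (z ⊗ y) = min(1, 1 − 0.548 + 0.000) = min(1, 0.452) = 0.452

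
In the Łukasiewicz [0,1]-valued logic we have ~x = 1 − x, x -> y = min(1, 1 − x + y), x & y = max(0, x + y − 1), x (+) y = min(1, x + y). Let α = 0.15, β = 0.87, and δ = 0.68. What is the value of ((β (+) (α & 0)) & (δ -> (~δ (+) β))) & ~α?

0.72

α & 0 = max(0, 0.15 + 0.00 − 1) = max(0, -0.85) = 0.00
β (+) (α & 0) = min(1, 0.87 + 0.00) = min(1, 0.87) = 0.87
~δ = 1 − 0.68 = 0.32
~δ (+) β = min(1, 0.32 + 0.87) = min(1, 1.19) = 1.00
δ -> (~δ (+) β) = min(1, 1 − 0.68 + 1.00) = min(1, 1.32) = 1.00
(β (+) (α & 0)) & (δ -> (~δ (+) β)) = max(0, 0.87 + 1.00 − 1) = max(0, 0.87) = 0.87
~α = 1 − 0.15 = 0.85
((β (+) (α & 0)) & (δ -> (~δ (+) β))) & ~α = max(0, 0.87 + 0.85 − 1) = max(0, 0.72) = 0.72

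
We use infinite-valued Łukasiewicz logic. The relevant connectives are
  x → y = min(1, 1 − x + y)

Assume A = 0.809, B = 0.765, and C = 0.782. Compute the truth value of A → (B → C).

1.000

B → C = min(1, 1 − 0.765 + 0.782) = min(1, 1.017) = 1.000
A → (B → C) = min(1, 1 − 0.809 + 1.000) = min(1, 1.191) = 1.000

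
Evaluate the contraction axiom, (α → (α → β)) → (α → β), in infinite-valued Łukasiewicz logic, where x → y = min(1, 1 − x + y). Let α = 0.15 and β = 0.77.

1.00

α → β = min(1, 1 − 0.15 + 0.77) = min(1, 1.62) = 1.00
α → (α → β) = min(1, 1 − 0.15 + 1.00) = min(1, 1.85) = 1.00
(α → (α → β)) → (α → β) = min(1, 1 − 1.00 + 1.00) = min(1, 1.00) = 1.00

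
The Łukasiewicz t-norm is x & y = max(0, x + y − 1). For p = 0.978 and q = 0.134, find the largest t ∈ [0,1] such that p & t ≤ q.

0.156

The residuum of the Łukasiewicz t-norm gives the supremum: min(1, 1 − 0.978 + 0.134).
1 − 0.978 + 0.134 = 0.156, so t = min(1, 0.156) = 0.156.
Check: 0.978 & 0.156 = max(0, 0.134) = 0.134 ≤ 0.134.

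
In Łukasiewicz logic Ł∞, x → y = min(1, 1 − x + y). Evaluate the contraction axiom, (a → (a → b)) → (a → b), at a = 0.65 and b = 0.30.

a → b = min(1, 1 − 0.65 + 0.30) = min(1, 0.65) = 0.65
a → (a → b) = min(1, 1 − 0.65 + 0.65) = min(1, 1.00) = 1.00
(a → (a → b)) → (a → b) = min(1, 1 − 1.00 + 0.65) = min(1, 0.65) = 0.65
(The value 0.65 < 1 shows this instance is not satisfied; fails in Ł∞ (the t-norm is not idempotent).)

0.65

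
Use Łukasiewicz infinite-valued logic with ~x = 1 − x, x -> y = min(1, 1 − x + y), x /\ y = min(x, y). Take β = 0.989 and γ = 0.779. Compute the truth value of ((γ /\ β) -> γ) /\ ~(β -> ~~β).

γ /\ β = min(0.779, 0.989) = 0.779
(γ /\ β) -> γ = min(1, 1 − 0.779 + 0.779) = min(1, 1.000) = 1.000
~β = 1 − 0.989 = 0.011
~~β = 1 − 0.011 = 0.989
β -> ~~β = min(1, 1 − 0.989 + 0.989) = min(1, 1.000) = 1.000
~(β -> ~~β) = 1 − 1.000 = 0.000
((γ /\ β) -> γ) /\ ~(β -> ~~β) = min(1.000, 0.000) = 0.000

0.000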